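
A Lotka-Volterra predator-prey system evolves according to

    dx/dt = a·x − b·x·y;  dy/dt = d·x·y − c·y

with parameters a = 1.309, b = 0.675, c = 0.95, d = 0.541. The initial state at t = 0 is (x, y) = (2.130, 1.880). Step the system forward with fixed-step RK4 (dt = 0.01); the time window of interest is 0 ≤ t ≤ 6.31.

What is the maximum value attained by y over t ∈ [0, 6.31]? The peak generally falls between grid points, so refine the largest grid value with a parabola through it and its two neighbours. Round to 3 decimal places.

max y = 2.294

t=0.000: state=(2.130, 1.880)
step 1 (dt=0.01): k1=(0.085, 0.380), k2=(0.082, 0.381), k3=(0.082, 0.381), k4=(0.080, 0.382); state += dt/6·(k1+2k2+2k3+k4)
t=0.010: state=(2.131, 1.884)
t=0.020: state=(2.132, 1.888)
t=0.030: state=(2.132, 1.891)
continuing one RK4 step at a time; state shown every 25 steps (Δt=0.25):
t=0.250: state=(2.134, 1.979)
t=0.500: state=(2.102, 2.079)
t=0.750: state=(2.037, 2.170)
t=1.000: state=(1.947, 2.240)
t=1.250: state=(1.843, 2.283)
t=1.500: state=(1.737, 2.293)
t=1.750: state=(1.638, 2.272)
t=2.000: state=(1.555, 2.223)
t=2.250: state=(1.490, 2.153)
t=2.500: state=(1.447, 2.071)
t=2.750: state=(1.426, 1.983)
t=3.000: state=(1.426, 1.896)
t=3.250: state=(1.447, 1.815)
t=3.500: state=(1.486, 1.745)
t=3.750: state=(1.543, 1.689)
t=4.000: state=(1.616, 1.649)
t=4.250: state=(1.701, 1.627)
t=4.500: state=(1.794, 1.625)
t=4.750: state=(1.889, 1.644)
t=5.000: state=(1.979, 1.684)
t=5.250: state=(2.056, 1.745)
t=5.500: state=(2.111, 1.825)
t=5.750: state=(2.136, 1.918)
t=6.000: state=(2.125, 2.019)
t=6.250: state=(2.079, 2.116)
t=6.310: state=(2.064, 2.138)
largest grid value and its neighbours: y(1.440)=2.29375, y(1.450)=2.29379, y(1.460)=2.29379
parabola through these three points peaks at t≈1.454 with y≈2.29380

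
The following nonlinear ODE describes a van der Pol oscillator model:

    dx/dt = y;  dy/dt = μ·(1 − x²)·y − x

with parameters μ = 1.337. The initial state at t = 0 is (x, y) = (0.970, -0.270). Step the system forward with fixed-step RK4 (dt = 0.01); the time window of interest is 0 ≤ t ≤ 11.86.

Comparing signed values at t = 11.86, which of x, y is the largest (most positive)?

t=0.000: state=(0.970, -0.270)
step 1 (dt=0.01): k1=(-0.270, -0.991), k2=(-0.275, -0.991), k3=(-0.275, -0.991), k4=(-0.280, -0.991); state += dt/6·(k1+2k2+2k3+k4)
t=0.010: state=(0.967, -0.280)
t=0.020: state=(0.964, -0.290)
t=0.030: state=(0.961, -0.300)
continuing one RK4 step at a time; state shown every 50 steps (Δt=0.5):
t=0.500: state=(0.707, -0.803)
t=1.000: state=(0.114, -1.662)
t=1.500: state=(-0.990, -2.505)
t=2.000: state=(-1.824, -0.600)
t=2.500: state=(-1.828, 0.342)
t=3.000: state=(-1.589, 0.586)
t=3.500: state=(-1.240, 0.828)
t=4.000: state=(-0.717, 1.341)
t=4.500: state=(0.228, 2.584)
t=5.000: state=(1.619, 2.088)
t=5.500: state=(2.010, -0.072)
t=6.000: state=(1.851, -0.462)
t=6.500: state=(1.580, -0.619)
t=7.000: state=(1.218, -0.855)
t=7.500: state=(0.677, -1.396)
t=8.000: state=(-0.310, -2.683)
t=8.500: state=(-1.682, -1.894)
t=9.000: state=(-2.009, 0.124)
t=9.500: state=(-1.837, 0.473)
t=10.000: state=(-1.562, 0.629)
t=10.500: state=(-1.193, 0.875)
t=11.000: state=(-0.635, 1.446)
t=11.500: state=(0.390, 2.766)
t=11.860: state=(1.435, 2.542)
compare at T: x=1.435, y=2.542

largest component: y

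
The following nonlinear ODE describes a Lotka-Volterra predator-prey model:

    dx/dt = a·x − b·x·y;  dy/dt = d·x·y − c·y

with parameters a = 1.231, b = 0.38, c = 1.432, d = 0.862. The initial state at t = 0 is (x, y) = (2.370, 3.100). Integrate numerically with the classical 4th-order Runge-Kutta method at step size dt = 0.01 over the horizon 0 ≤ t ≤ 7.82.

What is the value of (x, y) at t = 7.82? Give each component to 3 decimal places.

(x, y) = (1.281, 2.338)

t=0.000: state=(2.370, 3.100)
step 1 (dt=0.01): k1=(0.126, 1.894), k2=(0.117, 1.901), k3=(0.117, 1.901), k4=(0.109, 1.909); state += dt/6·(k1+2k2+2k3+k4)
t=0.010: state=(2.371, 3.119)
t=0.020: state=(2.372, 3.138)
t=0.030: state=(2.373, 3.157)
continuing one RK4 step at a time; state shown every 50 steps (Δt=0.5):
t=0.500: state=(2.208, 4.129)
t=1.000: state=(1.736, 4.742)
t=1.500: state=(1.325, 4.450)
t=2.000: state=(1.131, 3.663)
t=2.500: state=(1.125, 2.894)
t=3.000: state=(1.270, 2.358)
t=3.500: state=(1.545, 2.105)
t=4.000: state=(1.916, 2.164)
t=4.500: state=(2.268, 2.617)
t=5.000: state=(2.358, 3.516)
t=5.500: state=(2.030, 4.482)
t=6.000: state=(1.543, 4.722)
t=6.500: state=(1.219, 4.151)
t=7.000: state=(1.108, 3.326)
t=7.500: state=(1.168, 2.641)
t=7.820: state=(1.281, 2.338)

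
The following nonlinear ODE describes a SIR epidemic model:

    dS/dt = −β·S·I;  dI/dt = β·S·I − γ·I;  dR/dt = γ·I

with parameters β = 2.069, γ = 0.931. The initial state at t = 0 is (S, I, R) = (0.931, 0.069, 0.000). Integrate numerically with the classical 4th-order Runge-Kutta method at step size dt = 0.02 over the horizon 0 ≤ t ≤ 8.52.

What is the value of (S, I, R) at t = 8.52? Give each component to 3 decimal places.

(S, I, R) = (0.141, 0.009, 0.850)

t=0.000: state=(0.931, 0.069, 0.000)
step 1 (dt=0.02): k1=(-0.133, 0.069, 0.064), k2=(-0.134, 0.069, 0.065), k3=(-0.134, 0.069, 0.065), k4=(-0.135, 0.070, 0.066); state += dt/6·(k1+2k2+2k3+k4)
t=0.020: state=(0.928, 0.070, 0.001)
t=0.040: state=(0.926, 0.072, 0.003)
t=0.060: state=(0.923, 0.073, 0.004)
continuing one RK4 step at a time; state shown every 25 steps (Δt=0.5):
t=0.500: state=(0.850, 0.109, 0.041)
t=1.000: state=(0.741, 0.156, 0.103)
t=1.500: state=(0.616, 0.198, 0.186)
t=2.000: state=(0.495, 0.221, 0.284)
t=2.500: state=(0.394, 0.219, 0.387)
t=3.000: state=(0.317, 0.198, 0.485)
t=3.500: state=(0.262, 0.168, 0.570)
t=4.000: state=(0.224, 0.135, 0.641)
t=4.500: state=(0.198, 0.105, 0.697)
t=5.000: state=(0.180, 0.080, 0.740)
t=5.500: state=(0.167, 0.060, 0.772)
t=6.000: state=(0.159, 0.045, 0.797)
t=6.500: state=(0.152, 0.033, 0.815)
t=7.000: state=(0.148, 0.024, 0.828)
t=7.500: state=(0.145, 0.018, 0.838)
t=8.000: state=(0.142, 0.013, 0.845)
t=8.500: state=(0.141, 0.009, 0.850)
t=8.520: state=(0.141, 0.009, 0.850)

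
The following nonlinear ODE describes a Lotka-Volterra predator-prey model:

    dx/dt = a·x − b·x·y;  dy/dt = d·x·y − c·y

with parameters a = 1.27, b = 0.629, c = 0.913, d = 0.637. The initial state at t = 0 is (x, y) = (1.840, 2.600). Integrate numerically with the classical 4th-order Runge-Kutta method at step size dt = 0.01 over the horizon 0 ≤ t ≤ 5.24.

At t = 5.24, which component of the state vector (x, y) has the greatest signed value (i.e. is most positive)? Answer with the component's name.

largest component: x

t=0.000: state=(1.840, 2.600)
step 1 (dt=0.01): k1=(-0.672, 0.674), k2=(-0.675, 0.669), k3=(-0.675, 0.669), k4=(-0.678, 0.664); state += dt/6·(k1+2k2+2k3+k4)
t=0.010: state=(1.833, 2.607)
t=0.020: state=(1.826, 2.613)
t=0.030: state=(1.820, 2.620)
continuing one RK4 step at a time; state shown every 20 steps (Δt=0.2):
t=0.200: state=(1.697, 2.714)
t=0.400: state=(1.548, 2.780)
t=0.600: state=(1.405, 2.795)
t=0.800: state=(1.276, 2.762)
t=1.000: state=(1.167, 2.688)
t=1.200: state=(1.080, 2.583)
t=1.400: state=(1.014, 2.458)
t=1.600: state=(0.967, 2.323)
t=1.800: state=(0.939, 2.185)
t=2.000: state=(0.928, 2.050)
t=2.200: state=(0.932, 1.922)
t=2.400: state=(0.950, 1.805)
t=2.600: state=(0.983, 1.700)
t=2.800: state=(1.029, 1.610)
t=3.000: state=(1.089, 1.535)
t=3.200: state=(1.161, 1.475)
t=3.400: state=(1.247, 1.433)
t=3.600: state=(1.345, 1.408)
t=3.800: state=(1.453, 1.402)
t=4.000: state=(1.570, 1.416)
t=4.200: state=(1.690, 1.451)
t=4.400: state=(1.809, 1.511)
t=4.600: state=(1.918, 1.597)
t=4.800: state=(2.010, 1.709)
t=5.000: state=(2.072, 1.847)
t=5.200: state=(2.096, 2.008)
t=5.240: state=(2.096, 2.042)
compare at T: x=2.096, y=2.042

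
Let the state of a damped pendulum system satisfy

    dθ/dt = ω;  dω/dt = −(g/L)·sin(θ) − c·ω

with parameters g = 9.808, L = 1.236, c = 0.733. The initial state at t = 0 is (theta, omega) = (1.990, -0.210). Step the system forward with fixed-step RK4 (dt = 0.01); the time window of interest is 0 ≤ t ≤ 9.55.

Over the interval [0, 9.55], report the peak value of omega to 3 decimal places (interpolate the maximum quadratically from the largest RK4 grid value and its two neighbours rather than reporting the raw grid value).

max omega = 2.476

t=0.000: state=(1.990, -0.210)
step 1 (dt=0.01): k1=(-0.210, -7.094), k2=(-0.245, -7.072), k3=(-0.245, -7.072), k4=(-0.281, -7.050); state += dt/6·(k1+2k2+2k3+k4)
t=0.010: state=(1.988, -0.281)
t=0.020: state=(1.984, -0.351)
t=0.030: state=(1.981, -0.421)
continuing one RK4 step at a time; state shown every 50 steps (Δt=0.5):
t=0.500: state=(1.061, -3.332)
t=1.000: state=(-0.679, -2.598)
t=1.500: state=(-1.050, 1.027)
t=2.000: state=(-0.026, 2.411)
t=2.500: state=(0.711, 0.227)
t=3.000: state=(0.279, -1.588)
t=3.500: state=(-0.396, -0.717)
t=4.000: state=(-0.321, 0.868)
t=4.500: state=(0.173, 0.779)
t=5.000: state=(0.275, -0.365)
t=5.500: state=(-0.037, -0.652)
t=6.000: state=(-0.201, 0.060)
t=6.500: state=(-0.034, 0.470)
t=7.000: state=(0.129, 0.096)
t=7.500: state=(0.061, -0.298)
t=8.000: state=(-0.072, -0.153)
t=8.500: state=(-0.063, 0.162)
t=9.000: state=(0.032, 0.153)
t=9.500: state=(0.053, -0.068)
t=9.550: state=(0.049, -0.085)
largest grid value and its neighbours: omega(1.910)=2.47569, omega(1.920)=2.47603, omega(1.930)=2.47445
parabola through these three points peaks at t≈1.917 with omega≈2.47613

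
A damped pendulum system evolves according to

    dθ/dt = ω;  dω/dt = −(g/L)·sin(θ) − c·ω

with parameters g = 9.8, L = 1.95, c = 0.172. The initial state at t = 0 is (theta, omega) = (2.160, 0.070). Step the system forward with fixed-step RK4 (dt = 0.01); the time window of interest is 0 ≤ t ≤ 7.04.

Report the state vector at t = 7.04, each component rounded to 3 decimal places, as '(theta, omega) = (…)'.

(theta, omega) = (0.839, -1.448)

t=0.000: state=(2.160, 0.070)
step 1 (dt=0.01): k1=(0.070, -4.190), k2=(0.049, -4.186), k3=(0.049, -4.186), k4=(0.028, -4.182); state += dt/6·(k1+2k2+2k3+k4)
t=0.010: state=(2.160, 0.028)
t=0.020: state=(2.161, -0.014)
t=0.030: state=(2.160, -0.055)
continuing one RK4 step at a time; state shown every 25 steps (Δt=0.25):
t=0.250: state=(2.047, -0.978)
t=0.500: state=(1.664, -2.102)
t=0.750: state=(0.997, -3.192)
t=1.000: state=(0.117, -3.694)
t=1.250: state=(-0.759, -3.146)
t=1.500: state=(-1.400, -1.933)
t=1.750: state=(-1.719, -0.627)
t=2.000: state=(-1.720, 0.610)
t=2.250: state=(-1.417, 1.809)
t=2.500: state=(-0.829, 2.836)
t=2.750: state=(-0.051, 3.233)
t=3.000: state=(0.708, 2.694)
t=3.250: state=(1.246, 1.557)
t=3.500: state=(1.476, 0.285)
t=3.750: state=(1.391, -0.949)
t=4.000: state=(1.011, -2.058)
t=4.250: state=(0.395, -2.766)
t=4.500: state=(-0.306, -2.698)
t=4.750: state=(-0.890, -1.883)
t=5.000: state=(-1.219, -0.724)
t=5.250: state=(-1.249, 0.477)
t=5.500: state=(-0.989, 1.572)
t=5.750: state=(-0.490, 2.339)
t=6.000: state=(0.126, 2.460)
t=6.250: state=(0.679, 1.865)
t=6.500: state=(1.023, 0.849)
t=6.750: state=(1.095, -0.273)
t=7.000: state=(0.894, -1.305)
t=7.040: state=(0.839, -1.448)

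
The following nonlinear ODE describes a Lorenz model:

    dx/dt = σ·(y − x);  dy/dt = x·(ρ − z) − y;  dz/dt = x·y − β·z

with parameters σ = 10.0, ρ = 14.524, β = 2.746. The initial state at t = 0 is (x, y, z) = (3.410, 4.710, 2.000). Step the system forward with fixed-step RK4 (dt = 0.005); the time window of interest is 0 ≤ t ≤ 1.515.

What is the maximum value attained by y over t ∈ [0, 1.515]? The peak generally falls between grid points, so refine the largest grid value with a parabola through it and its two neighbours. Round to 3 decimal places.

t=0.000: state=(3.410, 4.710, 2.000)
step 1 (dt=0.005): k1=(13.000, 37.997, 10.569), k2=(13.625, 38.218, 10.977), k3=(13.615, 38.233, 10.983), k4=(14.231, 38.467, 11.404); state += dt/6·(k1+2k2+2k3+k4)
t=0.005: state=(3.478, 4.901, 2.055)
t=0.010: state=(3.552, 5.095, 2.114)
t=0.015: state=(3.632, 5.291, 2.178)
continuing one RK4 step at a time; state shown every 10 steps (Δt=0.05):
t=0.050: state=(4.347, 6.756, 2.780)
t=0.100: state=(5.791, 9.132, 4.310)
t=0.150: state=(7.637, 11.591, 7.037)
t=0.200: state=(9.603, 13.304, 11.233)
t=0.250: state=(11.079, 13.003, 16.305)
t=0.300: state=(11.300, 10.144, 20.413)
t=0.350: state=(9.977, 6.057, 21.861)
t=0.400: state=(7.681, 2.738, 20.839)
t=0.450: state=(5.303, 0.922, 18.691)
t=0.500: state=(3.405, 0.231, 16.398)
t=0.550: state=(2.118, 0.103, 14.312)
t=0.600: state=(1.340, 0.187, 12.487)
t=0.650: state=(0.916, 0.329, 10.898)
t=0.700: state=(0.717, 0.481, 9.515)
t=0.750: state=(0.658, 0.644, 8.312)
t=0.800: state=(0.692, 0.833, 7.269)
t=0.850: state=(0.796, 1.071, 6.369)
t=0.900: state=(0.968, 1.384, 5.602)
t=0.950: state=(1.218, 1.808, 4.965)
t=1.000: state=(1.567, 2.384, 4.464)
t=1.050: state=(2.047, 3.166, 4.125)
t=1.100: state=(2.702, 4.218, 4.005)
t=1.150: state=(3.582, 5.604, 4.212)
t=1.200: state=(4.738, 7.347, 4.933)
t=1.250: state=(6.186, 9.345, 6.442)
t=1.300: state=(7.844, 11.224, 9.022)
t=1.350: state=(9.432, 12.231, 12.677)
t=1.400: state=(10.447, 11.522, 16.683)
t=1.450: state=(10.382, 9.015, 19.633)
t=1.500: state=(9.161, 5.824, 20.521)
t=1.515: state=(8.633, 4.949, 20.396)
largest grid value and its neighbours: y(0.215)=13.47981, y(0.220)=13.49115, y(0.225)=13.47714
parabola through these three points peaks at t≈0.220 with y≈13.49119

max y = 13.491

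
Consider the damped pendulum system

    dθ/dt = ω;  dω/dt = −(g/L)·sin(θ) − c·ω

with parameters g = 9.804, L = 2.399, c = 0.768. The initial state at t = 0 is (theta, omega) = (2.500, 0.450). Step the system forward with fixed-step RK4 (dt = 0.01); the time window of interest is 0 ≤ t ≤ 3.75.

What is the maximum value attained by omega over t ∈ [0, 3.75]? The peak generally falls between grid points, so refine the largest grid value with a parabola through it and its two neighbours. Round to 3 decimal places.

t=0.000: state=(2.500, 0.450)
step 1 (dt=0.01): k1=(0.450, -2.791), k2=(0.436, -2.773), k3=(0.436, -2.774), k4=(0.422, -2.756); state += dt/6·(k1+2k2+2k3+k4)
t=0.010: state=(2.504, 0.422)
t=0.020: state=(2.508, 0.395)
t=0.030: state=(2.512, 0.368)
continuing one RK4 step at a time; state shown every 20 steps (Δt=0.2):
t=0.200: state=(2.538, -0.050)
t=0.400: state=(2.484, -0.486)
t=0.600: state=(2.344, -0.917)
t=0.800: state=(2.115, -1.382)
t=1.000: state=(1.789, -1.884)
t=1.200: state=(1.362, -2.368)
t=1.400: state=(0.852, -2.701)
t=1.600: state=(0.303, -2.720)
t=1.800: state=(-0.211, -2.358)
t=2.000: state=(-0.621, -1.708)
t=2.200: state=(-0.886, -0.939)
t=2.400: state=(-0.997, -0.187)
t=2.600: state=(-0.967, 0.474)
t=2.800: state=(-0.817, 0.999)
t=3.000: state=(-0.579, 1.344)
t=3.200: state=(-0.294, 1.471)
t=3.400: state=(-0.006, 1.370)
t=3.600: state=(0.242, 1.080)
t=3.750: state=(0.382, 0.782)
largest grid value and its neighbours: omega(3.200)=1.47076, omega(3.210)=1.47100, omega(3.220)=1.47067
parabola through these three points peaks at t≈3.209 with omega≈1.47100

max omega = 1.471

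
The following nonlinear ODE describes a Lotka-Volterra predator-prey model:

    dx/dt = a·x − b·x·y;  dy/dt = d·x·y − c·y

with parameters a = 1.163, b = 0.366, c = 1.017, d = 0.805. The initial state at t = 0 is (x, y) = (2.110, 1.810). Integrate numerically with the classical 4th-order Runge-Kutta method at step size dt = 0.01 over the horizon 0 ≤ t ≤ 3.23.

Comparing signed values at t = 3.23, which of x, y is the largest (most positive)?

t=0.000: state=(2.110, 1.810)
step 1 (dt=0.01): k1=(1.056, 1.234), k2=(1.054, 1.246), k3=(1.054, 1.246), k4=(1.052, 1.258); state += dt/6·(k1+2k2+2k3+k4)
t=0.010: state=(2.121, 1.822)
t=0.020: state=(2.131, 1.835)
t=0.030: state=(2.141, 1.848)
continuing one RK4 step at a time; state shown every 20 steps (Δt=0.2):
t=0.200: state=(2.308, 2.109)
t=0.400: state=(2.460, 2.528)
t=0.600: state=(2.530, 3.086)
t=0.800: state=(2.485, 3.777)
t=1.000: state=(2.313, 4.543)
t=1.200: state=(2.037, 5.267)
t=1.400: state=(1.711, 5.812)
t=1.600: state=(1.394, 6.087)
t=1.800: state=(1.125, 6.078)
t=2.000: state=(0.917, 5.841)
t=2.200: state=(0.765, 5.454)
t=2.400: state=(0.658, 4.987)
t=2.600: state=(0.587, 4.497)
t=2.800: state=(0.543, 4.017)
t=3.000: state=(0.519, 3.569)
t=3.200: state=(0.512, 3.164)
t=3.230: state=(0.512, 3.107)
compare at T: x=0.512, y=3.107

largest component: y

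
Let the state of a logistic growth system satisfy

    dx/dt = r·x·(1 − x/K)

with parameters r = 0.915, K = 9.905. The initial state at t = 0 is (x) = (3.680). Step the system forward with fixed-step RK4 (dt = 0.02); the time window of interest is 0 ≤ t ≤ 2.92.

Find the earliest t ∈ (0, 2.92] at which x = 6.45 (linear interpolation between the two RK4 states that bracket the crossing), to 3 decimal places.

t=0.000: state=(3.680)
step 1 (dt=0.02): k1=(2.116), k2=(2.121), k3=(2.121), k4=(2.126); state += dt/6·(k1+2k2+2k3+k4)
t=0.020: state=(3.722)
t=0.040: state=(3.765)
t=0.060: state=(3.808)
continuing one RK4 step at a time; state shown every 5 steps (Δt=0.1):
t=0.100: state=(3.894)
t=0.200: state=(4.112)
t=0.300: state=(4.334)
t=0.400: state=(4.558)
t=0.500: state=(4.784)
t=0.600: state=(5.010)
t=0.700: state=(5.237)
t=0.800: state=(5.462)
t=0.900: state=(5.685)
t=1.000: state=(5.905)
t=1.100: state=(6.121)
t=1.200: state=(6.332)
t=1.240: state=(6.415)
next step: t=1.260: state=(6.457) — x has crossed 6.45
linear interpolation between t=1.240 (6.41546) and t=1.260 (6.45671) → t≈1.257

t = 1.257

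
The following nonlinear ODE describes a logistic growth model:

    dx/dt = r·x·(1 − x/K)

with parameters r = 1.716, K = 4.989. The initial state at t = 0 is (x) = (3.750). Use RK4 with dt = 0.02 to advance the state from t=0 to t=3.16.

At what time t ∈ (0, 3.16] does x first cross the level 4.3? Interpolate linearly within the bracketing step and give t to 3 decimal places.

t = 0.422

t=0.000: state=(3.750)
step 1 (dt=0.02): k1=(1.598), k2=(1.584), k3=(1.584), k4=(1.570); state += dt/6·(k1+2k2+2k3+k4)
t=0.020: state=(3.782)
t=0.040: state=(3.813)
t=0.060: state=(3.843)
continuing one RK4 step at a time; state shown every 10 steps (Δt=0.2):
t=0.200: state=(4.042)
t=0.400: state=(4.278)
t=0.420: state=(4.298)
next step: t=0.440: state=(4.318) — x has crossed 4.3
linear interpolation between t=0.420 (4.29824) and t=0.440 (4.31841) → t≈0.422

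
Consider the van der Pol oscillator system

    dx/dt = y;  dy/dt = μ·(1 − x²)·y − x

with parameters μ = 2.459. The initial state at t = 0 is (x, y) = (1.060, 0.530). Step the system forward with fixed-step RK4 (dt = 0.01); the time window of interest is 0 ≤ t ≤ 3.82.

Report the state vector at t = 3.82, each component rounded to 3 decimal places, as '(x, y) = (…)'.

t=0.000: state=(1.060, 0.530)
step 1 (dt=0.01): k1=(0.530, -1.221), k2=(0.524, -1.229), k3=(0.524, -1.229), k4=(0.518, -1.237); state += dt/6·(k1+2k2+2k3+k4)
t=0.010: state=(1.065, 0.518)
t=0.020: state=(1.070, 0.505)
t=0.030: state=(1.075, 0.493)
continuing one RK4 step at a time; state shown every 20 steps (Δt=0.2):
t=0.200: state=(1.140, 0.268)
t=0.400: state=(1.168, 0.013)
t=0.600: state=(1.148, -0.202)
t=0.800: state=(1.089, -0.390)
t=1.000: state=(0.992, -0.579)
t=1.200: state=(0.854, -0.814)
t=1.400: state=(0.659, -1.171)
t=1.600: state=(0.368, -1.796)
t=1.800: state=(-0.094, -2.922)
t=2.000: state=(-0.816, -4.167)
t=2.200: state=(-1.587, -2.987)
t=2.400: state=(-1.942, -0.773)
t=2.600: state=(-1.999, 0.026)
t=2.800: state=(-1.970, 0.217)
t=3.000: state=(-1.921, 0.268)
t=3.200: state=(-1.865, 0.291)
t=3.400: state=(-1.805, 0.309)
t=3.600: state=(-1.741, 0.328)
t=3.800: state=(-1.673, 0.350)
t=3.820: state=(-1.666, 0.353)

(x, y) = (-1.666, 0.353)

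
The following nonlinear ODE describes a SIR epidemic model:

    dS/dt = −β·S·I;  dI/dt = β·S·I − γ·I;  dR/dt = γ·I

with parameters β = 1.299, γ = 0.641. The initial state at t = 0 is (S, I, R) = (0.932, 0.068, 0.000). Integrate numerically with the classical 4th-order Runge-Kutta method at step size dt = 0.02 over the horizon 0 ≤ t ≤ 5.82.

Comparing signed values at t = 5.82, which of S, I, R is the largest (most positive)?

largest component: R

t=0.000: state=(0.932, 0.068, 0.000)
step 1 (dt=0.02): k1=(-0.082, 0.039, 0.044), k2=(-0.083, 0.039, 0.044), k3=(-0.083, 0.039, 0.044), k4=(-0.083, 0.039, 0.044); state += dt/6·(k1+2k2+2k3+k4)
t=0.020: state=(0.930, 0.069, 0.001)
t=0.040: state=(0.929, 0.070, 0.002)
t=0.060: state=(0.927, 0.070, 0.003)
continuing one RK4 step at a time; state shown every 10 steps (Δt=0.2):
t=0.200: state=(0.915, 0.076, 0.009)
t=0.400: state=(0.896, 0.085, 0.020)
t=0.600: state=(0.875, 0.094, 0.031)
t=0.800: state=(0.853, 0.103, 0.044)
t=1.000: state=(0.830, 0.113, 0.057)
t=1.200: state=(0.805, 0.123, 0.073)
t=1.400: state=(0.778, 0.133, 0.089)
t=1.600: state=(0.751, 0.142, 0.107)
t=1.800: state=(0.723, 0.152, 0.125)
t=2.000: state=(0.694, 0.160, 0.145)
t=2.200: state=(0.665, 0.168, 0.167)
t=2.400: state=(0.636, 0.175, 0.189)
t=2.600: state=(0.607, 0.181, 0.211)
t=2.800: state=(0.579, 0.186, 0.235)
t=3.000: state=(0.551, 0.190, 0.259)
t=3.200: state=(0.525, 0.192, 0.284)
t=3.400: state=(0.499, 0.193, 0.308)
t=3.600: state=(0.475, 0.192, 0.333)
t=3.800: state=(0.452, 0.191, 0.358)
t=4.000: state=(0.430, 0.188, 0.382)
t=4.200: state=(0.410, 0.185, 0.406)
t=4.400: state=(0.391, 0.180, 0.429)
t=4.600: state=(0.373, 0.175, 0.452)
t=4.800: state=(0.357, 0.169, 0.474)
t=5.000: state=(0.342, 0.163, 0.495)
t=5.200: state=(0.328, 0.156, 0.516)
t=5.400: state=(0.315, 0.150, 0.535)
t=5.600: state=(0.303, 0.143, 0.554)
t=5.800: state=(0.292, 0.136, 0.572)
t=5.820: state=(0.291, 0.135, 0.574)
compare at T: S=0.291, I=0.135, R=0.574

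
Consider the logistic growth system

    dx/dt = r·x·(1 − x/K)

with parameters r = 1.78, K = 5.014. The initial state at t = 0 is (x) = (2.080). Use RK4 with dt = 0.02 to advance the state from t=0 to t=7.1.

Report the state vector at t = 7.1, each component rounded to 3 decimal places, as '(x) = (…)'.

(x) = (5.014)

t=0.000: state=(2.080)
step 1 (dt=0.02): k1=(2.167), k2=(2.173), k3=(2.173), k4=(2.179); state += dt/6·(k1+2k2+2k3+k4)
t=0.020: state=(2.123)
t=0.040: state=(2.167)
t=0.060: state=(2.211)
continuing one RK4 step at a time; state shown every 25 steps (Δt=0.5):
t=0.500: state=(3.175)
t=1.000: state=(4.050)
t=1.500: state=(4.568)
t=2.000: state=(4.821)
t=2.500: state=(4.933)
t=3.000: state=(4.980)
t=3.500: state=(5.000)
t=4.000: state=(5.008)
t=4.500: state=(5.012)
t=5.000: state=(5.013)
t=5.500: state=(5.014)
t=6.000: state=(5.014)
t=6.500: state=(5.014)
t=7.000: state=(5.014)
t=7.100: state=(5.014)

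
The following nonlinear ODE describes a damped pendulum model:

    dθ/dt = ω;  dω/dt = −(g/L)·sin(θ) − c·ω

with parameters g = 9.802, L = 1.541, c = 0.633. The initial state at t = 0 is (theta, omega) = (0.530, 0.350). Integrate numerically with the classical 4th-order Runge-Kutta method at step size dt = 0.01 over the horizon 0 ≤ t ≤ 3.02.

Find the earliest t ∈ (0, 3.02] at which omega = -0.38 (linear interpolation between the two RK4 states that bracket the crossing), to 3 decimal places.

t = 0.224

t=0.000: state=(0.530, 0.350)
step 1 (dt=0.01): k1=(0.350, -3.437), k2=(0.333, -3.436), k3=(0.333, -3.435), k4=(0.316, -3.434); state += dt/6·(k1+2k2+2k3+k4)
t=0.010: state=(0.533, 0.316)
t=0.020: state=(0.536, 0.281)
t=0.030: state=(0.539, 0.247)
continuing one RK4 step at a time; state shown every 10 steps (Δt=0.1):
t=0.100: state=(0.548, 0.011)
t=0.200: state=(0.533, -0.308)
t=0.220: state=(0.526, -0.368)
next step: t=0.230: state=(0.522, -0.398) — omega has crossed -0.38
linear interpolation between t=0.220 (-0.36844) and t=0.230 (-0.39785) → t≈0.224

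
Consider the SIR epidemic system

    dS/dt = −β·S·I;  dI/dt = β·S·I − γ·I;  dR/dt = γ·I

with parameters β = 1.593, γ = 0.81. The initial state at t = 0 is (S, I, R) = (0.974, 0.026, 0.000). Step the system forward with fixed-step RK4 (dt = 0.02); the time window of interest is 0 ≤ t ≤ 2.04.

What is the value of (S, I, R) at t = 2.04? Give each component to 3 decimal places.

t=0.000: state=(0.974, 0.026, 0.000)
step 1 (dt=0.02): k1=(-0.040, 0.019, 0.021), k2=(-0.041, 0.019, 0.021), k3=(-0.041, 0.019, 0.021), k4=(-0.041, 0.020, 0.021); state += dt/6·(k1+2k2+2k3+k4)
t=0.020: state=(0.973, 0.026, 0.000)
t=0.040: state=(0.972, 0.027, 0.001)
t=0.060: state=(0.972, 0.027, 0.001)
continuing one RK4 step at a time; state shown every 5 steps (Δt=0.1):
t=0.100: state=(0.970, 0.028, 0.002)
t=0.200: state=(0.965, 0.030, 0.005)
t=0.300: state=(0.961, 0.032, 0.007)
t=0.400: state=(0.955, 0.035, 0.010)
t=0.500: state=(0.950, 0.037, 0.013)
t=0.600: state=(0.944, 0.040, 0.016)
t=0.700: state=(0.938, 0.043, 0.019)
t=0.800: state=(0.931, 0.046, 0.023)
t=0.900: state=(0.924, 0.049, 0.027)
t=1.000: state=(0.917, 0.052, 0.031)
t=1.100: state=(0.909, 0.056, 0.035)
t=1.200: state=(0.901, 0.060, 0.040)
t=1.300: state=(0.892, 0.063, 0.045)
t=1.400: state=(0.883, 0.067, 0.050)
t=1.500: state=(0.873, 0.071, 0.056)
t=1.600: state=(0.863, 0.076, 0.062)
t=1.700: state=(0.852, 0.080, 0.068)
t=1.800: state=(0.841, 0.084, 0.075)
t=1.900: state=(0.830, 0.089, 0.082)
t=2.000: state=(0.818, 0.093, 0.089)
t=2.040: state=(0.813, 0.095, 0.092)

(S, I, R) = (0.813, 0.095, 0.092)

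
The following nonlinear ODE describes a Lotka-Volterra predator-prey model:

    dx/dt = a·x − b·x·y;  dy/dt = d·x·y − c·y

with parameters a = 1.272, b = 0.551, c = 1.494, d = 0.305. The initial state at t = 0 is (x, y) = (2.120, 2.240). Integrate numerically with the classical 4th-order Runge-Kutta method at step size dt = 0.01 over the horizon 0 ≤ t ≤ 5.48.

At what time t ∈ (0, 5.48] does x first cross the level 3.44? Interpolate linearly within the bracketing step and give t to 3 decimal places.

t = 1.093

t=0.000: state=(2.120, 2.240)
step 1 (dt=0.01): k1=(0.080, -1.898), k2=(0.091, -1.890), k3=(0.091, -1.890), k4=(0.102, -1.882); state += dt/6·(k1+2k2+2k3+k4)
t=0.010: state=(2.121, 2.221)
t=0.020: state=(2.122, 2.202)
t=0.030: state=(2.123, 2.184)
continuing one RK4 step at a time; state shown every 20 steps (Δt=0.2):
t=0.200: state=(2.179, 1.893)
t=0.400: state=(2.318, 1.610)
t=0.600: state=(2.536, 1.384)
t=0.800: state=(2.836, 1.209)
t=1.000: state=(3.226, 1.078)
t=1.090: state=(3.433, 1.033)
next step: t=1.100: state=(3.457, 1.028) — x has crossed 3.44
linear interpolation between t=1.090 (3.43282) and t=1.100 (3.45708) → t≈1.093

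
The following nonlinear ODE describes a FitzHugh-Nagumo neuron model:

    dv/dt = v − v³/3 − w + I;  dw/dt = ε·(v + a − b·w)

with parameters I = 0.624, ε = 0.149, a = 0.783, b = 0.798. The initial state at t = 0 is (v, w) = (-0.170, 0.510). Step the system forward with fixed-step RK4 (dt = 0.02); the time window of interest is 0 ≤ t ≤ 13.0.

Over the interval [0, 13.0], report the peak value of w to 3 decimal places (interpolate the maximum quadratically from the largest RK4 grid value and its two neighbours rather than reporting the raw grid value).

max w = 0.535

t=0.000: state=(-0.170, 0.510)
step 1 (dt=0.02): k1=(-0.054, 0.031), k2=(-0.055, 0.031), k3=(-0.055, 0.031), k4=(-0.056, 0.030); state += dt/6·(k1+2k2+2k3+k4)
t=0.020: state=(-0.171, 0.511)
t=0.040: state=(-0.172, 0.511)
t=0.060: state=(-0.173, 0.512)
continuing one RK4 step at a time; state shown every 25 steps (Δt=0.5):
t=0.500: state=(-0.209, 0.524)
t=1.000: state=(-0.280, 0.533)
t=1.500: state=(-0.395, 0.534)
t=2.000: state=(-0.568, 0.526)
t=2.500: state=(-0.800, 0.503)
t=3.000: state=(-1.058, 0.463)
t=3.500: state=(-1.279, 0.408)
t=4.000: state=(-1.417, 0.343)
t=4.500: state=(-1.475, 0.275)
t=5.000: state=(-1.482, 0.208)
t=5.500: state=(-1.462, 0.146)
t=6.000: state=(-1.428, 0.090)
t=6.500: state=(-1.387, 0.040)
t=7.000: state=(-1.342, -0.005)
t=7.500: state=(-1.295, -0.043)
t=8.000: state=(-1.246, -0.076)
t=8.500: state=(-1.196, -0.103)
t=9.000: state=(-1.145, -0.125)
t=9.500: state=(-1.091, -0.142)
t=10.000: state=(-1.036, -0.154)
t=10.500: state=(-0.978, -0.162)
t=11.000: state=(-0.916, -0.164)
t=11.500: state=(-0.849, -0.162)
t=12.000: state=(-0.774, -0.155)
t=12.500: state=(-0.688, -0.142)
t=13.000: state=(-0.585, -0.123)
largest grid value and its neighbours: w(1.340)=0.53472, w(1.360)=0.53473, w(1.380)=0.53472
parabola through these three points peaks at t≈1.356 with w≈0.53473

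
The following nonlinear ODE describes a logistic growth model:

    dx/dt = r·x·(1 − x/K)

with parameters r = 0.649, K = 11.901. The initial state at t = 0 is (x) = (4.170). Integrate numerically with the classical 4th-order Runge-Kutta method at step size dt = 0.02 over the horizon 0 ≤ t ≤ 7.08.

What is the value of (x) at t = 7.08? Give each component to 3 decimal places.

(x) = (11.682)

t=0.000: state=(4.170)
step 1 (dt=0.02): k1=(1.758), k2=(1.761), k3=(1.761), k4=(1.765); state += dt/6·(k1+2k2+2k3+k4)
t=0.020: state=(4.205)
t=0.040: state=(4.241)
t=0.060: state=(4.276)
continuing one RK4 step at a time; state shown every 25 steps (Δt=0.5):
t=0.500: state=(5.085)
t=1.000: state=(6.045)
t=1.500: state=(6.999)
t=2.000: state=(7.901)
t=2.500: state=(8.712)
t=3.000: state=(9.411)
t=3.500: state=(9.990)
t=4.000: state=(10.456)
t=4.500: state=(10.820)
t=5.000: state=(11.099)
t=5.500: state=(11.310)
t=6.000: state=(11.468)
t=6.500: state=(11.585)
t=7.000: state=(11.671)
t=7.080: state=(11.682)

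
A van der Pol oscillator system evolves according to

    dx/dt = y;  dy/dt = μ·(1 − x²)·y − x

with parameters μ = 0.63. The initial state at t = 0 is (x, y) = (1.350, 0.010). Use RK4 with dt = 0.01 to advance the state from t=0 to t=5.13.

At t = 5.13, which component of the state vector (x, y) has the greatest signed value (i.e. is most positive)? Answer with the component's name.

t=0.000: state=(1.350, 0.010)
step 1 (dt=0.01): k1=(0.010, -1.355), k2=(0.003, -1.352), k3=(0.003, -1.352), k4=(-0.004, -1.348); state += dt/6·(k1+2k2+2k3+k4)
t=0.010: state=(1.350, -0.004)
t=0.020: state=(1.350, -0.017)
t=0.030: state=(1.350, -0.030)
continuing one RK4 step at a time; state shown every 20 steps (Δt=0.2):
t=0.200: state=(1.326, -0.246)
t=0.400: state=(1.253, -0.475)
t=0.600: state=(1.137, -0.683)
t=0.800: state=(0.981, -0.883)
t=1.000: state=(0.784, -1.088)
t=1.200: state=(0.545, -1.305)
t=1.400: state=(0.261, -1.534)
t=1.600: state=(-0.069, -1.758)
t=1.800: state=(-0.439, -1.924)
t=2.000: state=(-0.828, -1.941)
t=2.200: state=(-1.199, -1.728)
t=2.400: state=(-1.505, -1.296)
t=2.600: state=(-1.711, -0.766)
t=2.800: state=(-1.814, -0.275)
t=3.000: state=(-1.828, 0.111)
t=3.200: state=(-1.776, 0.399)
t=3.400: state=(-1.673, 0.617)
t=3.600: state=(-1.532, 0.798)
t=3.800: state=(-1.355, 0.966)
t=4.000: state=(-1.145, 1.142)
t=4.200: state=(-0.897, 1.339)
t=4.400: state=(-0.607, 1.568)
t=4.600: state=(-0.268, 1.828)
t=4.800: state=(0.124, 2.085)
t=5.000: state=(0.561, 2.256)
t=5.130: state=(0.855, 2.255)
compare at T: x=0.855, y=2.255

largest component: y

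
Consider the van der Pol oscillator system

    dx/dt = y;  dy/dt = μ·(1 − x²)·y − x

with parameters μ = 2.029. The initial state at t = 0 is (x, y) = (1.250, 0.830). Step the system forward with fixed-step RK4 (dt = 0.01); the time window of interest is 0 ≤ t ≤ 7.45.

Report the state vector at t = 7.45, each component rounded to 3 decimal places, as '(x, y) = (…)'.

(x, y) = (1.840, -0.353)

t=0.000: state=(1.250, 0.830)
step 1 (dt=0.01): k1=(0.830, -2.197), k2=(0.819, -2.206), k3=(0.819, -2.206), k4=(0.808, -2.214); state += dt/6·(k1+2k2+2k3+k4)
t=0.010: state=(1.258, 0.808)
t=0.020: state=(1.266, 0.786)
t=0.030: state=(1.274, 0.763)
continuing one RK4 step at a time; state shown every 25 steps (Δt=0.25):
t=0.250: state=(1.388, 0.289)
t=0.500: state=(1.408, -0.101)
t=0.750: state=(1.351, -0.341)
t=1.000: state=(1.243, -0.517)
t=1.250: state=(1.092, -0.698)
t=1.500: state=(0.887, -0.954)
t=1.750: state=(0.599, -1.400)
t=2.000: state=(0.153, -2.261)
t=2.250: state=(-0.575, -3.561)
t=2.500: state=(-1.478, -3.078)
t=2.750: state=(-1.945, -0.792)
t=3.000: state=(-2.009, 0.081)
t=3.250: state=(-1.958, 0.277)
t=3.500: state=(-1.881, 0.335)
t=3.750: state=(-1.792, 0.370)
t=4.000: state=(-1.696, 0.405)
t=4.250: state=(-1.589, 0.449)
t=4.500: state=(-1.470, 0.507)
t=4.750: state=(-1.334, 0.590)
t=5.000: state=(-1.171, 0.716)
t=5.250: state=(-0.969, 0.924)
t=5.500: state=(-0.696, 1.301)
t=5.750: state=(-0.288, 2.042)
t=6.000: state=(0.375, 3.332)
t=6.250: state=(1.299, 3.553)
t=6.500: state=(1.901, 1.197)
t=6.750: state=(2.020, 0.014)
t=7.000: state=(1.982, -0.254)
t=7.250: state=(1.908, -0.324)
t=7.450: state=(1.840, -0.353)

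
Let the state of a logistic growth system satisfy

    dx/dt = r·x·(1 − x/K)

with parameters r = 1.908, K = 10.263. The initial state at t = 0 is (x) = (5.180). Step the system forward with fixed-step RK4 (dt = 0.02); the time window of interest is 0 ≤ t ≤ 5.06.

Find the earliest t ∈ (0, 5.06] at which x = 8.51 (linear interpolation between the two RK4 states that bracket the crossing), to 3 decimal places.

t = 0.818

t=0.000: state=(5.180)
step 1 (dt=0.02): k1=(4.895), k2=(4.894), k3=(4.894), k4=(4.891); state += dt/6·(k1+2k2+2k3+k4)
t=0.020: state=(5.278)
t=0.040: state=(5.376)
t=0.060: state=(5.473)
continuing one RK4 step at a time; state shown every 10 steps (Δt=0.2):
t=0.200: state=(6.146)
t=0.400: state=(7.042)
t=0.600: state=(7.820)
t=0.800: state=(8.459)
next step: t=0.820: state=(8.515) — x has crossed 8.51
linear interpolation between t=0.800 (8.45912) and t=0.820 (8.51515) → t≈0.818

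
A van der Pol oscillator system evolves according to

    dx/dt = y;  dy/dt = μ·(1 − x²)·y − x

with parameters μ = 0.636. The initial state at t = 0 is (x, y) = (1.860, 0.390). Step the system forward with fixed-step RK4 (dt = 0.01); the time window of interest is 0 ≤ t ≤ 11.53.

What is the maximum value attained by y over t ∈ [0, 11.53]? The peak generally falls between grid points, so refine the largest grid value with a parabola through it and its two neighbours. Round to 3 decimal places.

max y = 2.332

t=0.000: state=(1.860, 0.390)
step 1 (dt=0.01): k1=(0.390, -2.470), k2=(0.378, -2.454), k3=(0.378, -2.454), k4=(0.365, -2.439); state += dt/6·(k1+2k2+2k3+k4)
t=0.010: state=(1.864, 0.365)
t=0.020: state=(1.867, 0.341)
t=0.030: state=(1.871, 0.317)
continuing one RK4 step at a time; state shown every 50 steps (Δt=0.5):
t=0.500: state=(1.811, -0.472)
t=1.000: state=(1.457, -0.919)
t=1.500: state=(0.890, -1.370)
t=2.000: state=(0.054, -2.002)
t=2.500: state=(-1.053, -2.213)
t=3.000: state=(-1.862, -0.849)
t=3.500: state=(-1.961, 0.298)
t=4.000: state=(-1.674, 0.795)
t=4.500: state=(-1.181, 1.186)
t=5.000: state=(-0.460, 1.737)
t=5.500: state=(0.571, 2.318)
t=6.000: state=(1.622, 1.558)
t=6.500: state=(2.001, 0.067)
t=7.000: state=(1.836, -0.625)
t=7.500: state=(1.425, -1.010)
t=8.000: state=(0.813, -1.469)
t=8.500: state=(-0.081, -2.120)
t=9.000: state=(-1.213, -2.140)
t=9.500: state=(-1.930, -0.633)
t=10.000: state=(-1.951, 0.396)
t=10.500: state=(-1.629, 0.848)
t=11.000: state=(-1.110, 1.244)
t=11.500: state=(-0.353, 1.823)
t=11.530: state=(-0.298, 1.864)
largest grid value and its neighbours: y(5.550)=2.33121, y(5.560)=2.33182, y(5.570)=2.33170
parabola through these three points peaks at t≈5.563 with y≈2.33186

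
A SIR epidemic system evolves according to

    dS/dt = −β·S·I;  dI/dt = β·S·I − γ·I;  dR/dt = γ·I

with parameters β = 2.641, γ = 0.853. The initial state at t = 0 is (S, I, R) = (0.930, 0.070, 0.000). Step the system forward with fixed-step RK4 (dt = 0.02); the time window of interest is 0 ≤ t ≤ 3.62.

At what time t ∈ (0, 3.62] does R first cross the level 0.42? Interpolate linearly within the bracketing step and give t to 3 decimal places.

t = 2.098

t=0.000: state=(0.930, 0.070, 0.000)
step 1 (dt=0.02): k1=(-0.172, 0.112, 0.060), k2=(-0.174, 0.114, 0.061), k3=(-0.174, 0.114, 0.061), k4=(-0.177, 0.115, 0.062); state += dt/6·(k1+2k2+2k3+k4)
t=0.020: state=(0.927, 0.072, 0.001)
t=0.040: state=(0.923, 0.075, 0.002)
t=0.060: state=(0.919, 0.077, 0.004)
continuing one RK4 step at a time; state shown every 10 steps (Δt=0.2):
t=0.200: state=(0.890, 0.096, 0.014)
t=0.400: state=(0.840, 0.127, 0.033)
t=0.600: state=(0.778, 0.165, 0.058)
t=0.800: state=(0.705, 0.205, 0.089)
t=1.000: state=(0.626, 0.246, 0.128)
t=1.200: state=(0.544, 0.283, 0.173)
t=1.400: state=(0.465, 0.311, 0.224)
t=1.600: state=(0.393, 0.329, 0.279)
t=1.800: state=(0.329, 0.335, 0.335)
t=2.000: state=(0.276, 0.332, 0.392)
t=2.080: state=(0.257, 0.328, 0.415)
next step: t=2.100: state=(0.253, 0.327, 0.420) — R has crossed 0.42
linear interpolation between t=2.080 (0.41490) and t=2.100 (0.42048) → t≈2.098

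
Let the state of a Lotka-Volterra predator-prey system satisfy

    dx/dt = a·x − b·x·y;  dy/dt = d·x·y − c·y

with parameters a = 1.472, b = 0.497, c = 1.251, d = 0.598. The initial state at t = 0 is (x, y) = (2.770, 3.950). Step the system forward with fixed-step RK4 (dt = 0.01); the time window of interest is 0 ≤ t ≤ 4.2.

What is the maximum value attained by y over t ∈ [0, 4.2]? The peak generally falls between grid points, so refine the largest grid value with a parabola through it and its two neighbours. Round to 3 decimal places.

t=0.000: state=(2.770, 3.950)
step 1 (dt=0.01): k1=(-1.360, 1.602), k2=(-1.368, 1.589), k3=(-1.368, 1.589), k4=(-1.376, 1.576); state += dt/6·(k1+2k2+2k3+k4)
t=0.010: state=(2.756, 3.966)
t=0.020: state=(2.742, 3.982)
t=0.030: state=(2.729, 3.997)
continuing one RK4 step at a time; state shown every 20 steps (Δt=0.2):
t=0.200: state=(2.476, 4.210)
t=0.400: state=(2.171, 4.328)
t=0.600: state=(1.896, 4.296)
t=0.800: state=(1.672, 4.139)
t=1.000: state=(1.505, 3.895)
t=1.200: state=(1.391, 3.604)
t=1.400: state=(1.325, 3.300)
t=1.600: state=(1.300, 3.005)
t=1.800: state=(1.313, 2.735)
t=2.000: state=(1.359, 2.498)
t=2.200: state=(1.438, 2.298)
t=2.400: state=(1.549, 2.138)
t=2.600: state=(1.691, 2.020)
t=2.800: state=(1.865, 1.945)
t=3.000: state=(2.067, 1.916)
t=3.200: state=(2.292, 1.935)
t=3.400: state=(2.530, 2.010)
t=3.600: state=(2.763, 2.149)
t=3.800: state=(2.967, 2.358)
t=4.000: state=(3.108, 2.642)
t=4.200: state=(3.154, 2.995)
largest grid value and its neighbours: y(0.440)=4.33342, y(0.450)=4.33378, y(0.460)=4.33377
parabola through these three points peaks at t≈0.455 with y≈4.33382

max y = 4.334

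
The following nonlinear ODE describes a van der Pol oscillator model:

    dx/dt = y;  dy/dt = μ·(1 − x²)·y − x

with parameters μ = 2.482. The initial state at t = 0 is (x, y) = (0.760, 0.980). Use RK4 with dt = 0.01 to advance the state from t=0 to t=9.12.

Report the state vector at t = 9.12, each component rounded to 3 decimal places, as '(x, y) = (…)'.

(x, y) = (1.417, -0.462)

t=0.000: state=(0.760, 0.980)
step 1 (dt=0.01): k1=(0.980, 0.267), k2=(0.981, 0.246), k3=(0.981, 0.246), k4=(0.982, 0.224); state += dt/6·(k1+2k2+2k3+k4)
t=0.010: state=(0.770, 0.982)
t=0.020: state=(0.780, 0.984)
t=0.030: state=(0.790, 0.986)
continuing one RK4 step at a time; state shown every 50 steps (Δt=0.5):
t=0.500: state=(1.182, 0.529)
t=1.000: state=(1.253, -0.179)
t=1.500: state=(1.055, -0.601)
t=2.000: state=(0.601, -1.365)
t=2.500: state=(-0.676, -4.141)
t=3.000: state=(-1.992, -0.357)
t=3.500: state=(-1.939, 0.260)
t=4.000: state=(-1.796, 0.309)
t=4.500: state=(-1.628, 0.364)
t=5.000: state=(-1.426, 0.457)
t=5.500: state=(-1.155, 0.655)
t=6.000: state=(-0.708, 1.262)
t=6.500: state=(0.438, 3.866)
t=7.000: state=(1.978, 0.667)
t=7.500: state=(1.966, -0.249)
t=8.000: state=(1.827, -0.301)
t=8.500: state=(1.665, -0.351)
t=9.000: state=(1.471, -0.433)
t=9.120: state=(1.417, -0.462)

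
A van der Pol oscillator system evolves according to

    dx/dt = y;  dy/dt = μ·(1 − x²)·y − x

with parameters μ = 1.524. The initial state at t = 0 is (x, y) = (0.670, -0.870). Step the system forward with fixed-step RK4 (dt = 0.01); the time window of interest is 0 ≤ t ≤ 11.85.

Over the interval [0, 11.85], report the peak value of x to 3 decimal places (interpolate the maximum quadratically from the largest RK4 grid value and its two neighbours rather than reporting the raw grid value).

max x = 2.015

t=0.000: state=(0.670, -0.870)
step 1 (dt=0.01): k1=(-0.870, -1.401), k2=(-0.877, -1.410), k3=(-0.877, -1.410), k4=(-0.884, -1.419); state += dt/6·(k1+2k2+2k3+k4)
t=0.010: state=(0.661, -0.884)
t=0.020: state=(0.652, -0.898)
t=0.030: state=(0.643, -0.913)
continuing one RK4 step at a time; state shown every 50 steps (Δt=0.5):
t=0.500: state=(0.006, -1.920)
t=1.000: state=(-1.245, -2.553)
t=1.500: state=(-1.900, -0.208)
t=2.000: state=(-1.809, 0.393)
t=2.500: state=(-1.569, 0.560)
t=3.000: state=(-1.241, 0.776)
t=3.500: state=(-0.748, 1.277)
t=4.000: state=(0.184, 2.651)
t=4.500: state=(1.653, 2.130)
t=5.000: state=(2.011, -0.122)
t=5.500: state=(1.851, -0.429)
t=6.000: state=(1.606, -0.552)
t=6.500: state=(1.287, -0.744)
t=7.000: state=(0.822, -1.188)
t=7.500: state=(-0.033, -2.433)
t=8.000: state=(-1.515, -2.544)
t=8.500: state=(-2.015, 0.023)
t=9.000: state=(-1.876, 0.412)
t=9.500: state=(-1.639, 0.536)
t=10.000: state=(-1.331, 0.713)
t=10.500: state=(-0.891, 1.109)
t=11.000: state=(-0.106, 2.218)
t=11.500: state=(1.351, 2.894)
t=11.850: state=(1.961, 0.642)
largest grid value and its neighbours: x(4.920)=2.01499, x(4.930)=2.01507, x(4.940)=2.01495
parabola through these three points peaks at t≈4.929 with x≈2.01507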